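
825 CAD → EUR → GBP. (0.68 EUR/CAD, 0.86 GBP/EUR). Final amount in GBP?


Step 1: 825 CAD × 0.68 = 561.00 EUR
Step 2: 561.00 EUR × 0.86 = 482.46 GBP
Implied rate CAD→GBP = 0.68 × 0.86 = 0.5848
= 482.46 GBP

482.46 GBP


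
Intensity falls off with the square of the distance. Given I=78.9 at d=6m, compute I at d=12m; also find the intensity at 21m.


I₁d₁² = I₂d₂²
I at 12m = 78.9 × (6/12)² = 78.9 × 36/144 = 2840.4/144 = 19.7250
I at 21m = 78.9 × (6/21)² = 78.9 × 36/441 = 2840.4/441 ≈ 6.4408
= 19.7250 and 6.4408

19.7250 and 6.4408


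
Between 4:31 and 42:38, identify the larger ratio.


4/31 = 0.1290
42/38 = 1.1053
0.1290 < 1.1053, so 4:31 is less
= 42:38

42:38


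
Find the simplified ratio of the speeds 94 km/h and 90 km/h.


Ratio = 94:90
GCD = 2
Simplified = 47:45
Time ratio (same distance) = 45:47
Speed ratio = 47:45

47:45


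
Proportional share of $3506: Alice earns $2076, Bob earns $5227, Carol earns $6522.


Total income = 2076 + 5227 + 6522 = $13825
Alice: $3506 × 2076/13825 = $526.47
Bob: $3506 × 5227/13825 = $1325.56
Carol: $3506 × 6522/13825 = $1653.97
= Alice: $526.47, Bob: $1325.56, Carol: $1653.97

Alice: $526.47, Bob: $1325.56, Carol: $1653.97


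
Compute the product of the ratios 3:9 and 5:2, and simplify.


Compound ratio = (3×5) : (9×2)
= 15:18
GCD = 3
= 5:6

5:6


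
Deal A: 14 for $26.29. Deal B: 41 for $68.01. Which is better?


Deal A: $26.29/14 = $1.8779/unit
Deal B: $68.01/41 = $1.6588/unit
B is cheaper per unit
= Deal B

Deal B


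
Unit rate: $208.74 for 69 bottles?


Unit rate = total / quantity
= 208.74 / 69
= $3.03 per unit

$3.03 per unit


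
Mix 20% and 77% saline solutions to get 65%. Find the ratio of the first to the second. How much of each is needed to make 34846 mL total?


Let x parts of 20% mix with y parts of 77%.
20x + 77y = 65(x + y)
20x + 77y = 65x + 65y
x(20 - 65) = y(65 - 77)
x/y = (77 - 65)/(65 - 20) = 12/45
Simplify: 4:15
Total parts = 19; one part = 34846/19 = 1834.00 mL
20% solution: 4×1834.00 = 7336.00 mL
77% solution: 15×1834.00 = 27510.00 mL
= ratio 4:15; 7336.00 mL and 27510.00 mL

ratio 4:15; 7336.00 mL and 27510.00 mL


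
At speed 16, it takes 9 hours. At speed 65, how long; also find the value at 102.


Inverse proportion: x × y = constant
k = 16 × 9 = 144
At x=65: k/65 = 2.22
At x=102: k/102 = 1.41
= 2.22 and 1.41

2.22 and 1.41


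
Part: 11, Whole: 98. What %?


Percentage = (part / whole) × 100
= (11 / 98) × 100
≈ 11.22%

11.22%


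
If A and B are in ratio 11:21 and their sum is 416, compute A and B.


Let A = 11k, B = 21k.
11k + 21k = 416
32k = 416 → k = 416/32 = 13
A = 11×13 = 143, B = 21×13 = 273
= A = 143, B = 273

A = 143, B = 273


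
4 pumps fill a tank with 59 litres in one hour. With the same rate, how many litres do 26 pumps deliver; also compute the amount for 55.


Direct proportion: y/x = constant
k = 59/4 = 14.7500
y at x=26: k × 26 = 59 × 26 / 4 = 1534/4 = 383.50
y at x=55: k × 55 = 59 × 55 / 4 = 3245/4 = 811.25
= 383.50 and 811.25

383.50 and 811.25


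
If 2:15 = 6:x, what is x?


Cross multiply: 2 × x = 15 × 6
2x = 90
x = 90 / 2
= 45.00

45.00


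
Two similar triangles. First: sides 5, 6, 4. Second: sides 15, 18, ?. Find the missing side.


Scale factor = 15/5 = 3
Missing side = 4 × 3
= 12.0

12.0


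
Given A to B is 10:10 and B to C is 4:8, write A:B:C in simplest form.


Match B: multiply A:B by 4 → 40:40
Multiply B:C by 10 → 40:80
Combined: 40:40:80
GCD = 40
= 1:1:2

1:1:2


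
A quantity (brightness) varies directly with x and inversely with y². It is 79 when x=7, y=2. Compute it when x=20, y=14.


z = k·x/y²
Solve for k using the known point: k = z·y²/x = 79×4/7 = 316/7 ≈ 45.1429
Now evaluate at x=20, y=14:
z = k × 20 / 196 = (316 × 20) / (7 × 196) = 6320/1372
≈ 4.6064

4.6064


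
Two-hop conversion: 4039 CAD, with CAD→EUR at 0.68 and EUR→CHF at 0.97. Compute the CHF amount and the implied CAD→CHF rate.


Step 1: 4039 CAD × 0.68 = 2746.52 EUR
Step 2: 2746.52 EUR × 0.97 = 2664.12 CHF
Implied rate CAD→CHF = 0.68 × 0.97 = 0.6596
= 2664.12 CHF; implied rate 0.6596 CHF/CAD

2664.12 CHF; implied rate 0.6596 CHF/CAD


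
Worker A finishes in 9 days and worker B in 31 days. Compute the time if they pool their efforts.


Rate of A = 1/9 per day
Rate of B = 1/31 per day
Combined rate = 1/9 + 1/31 = 40/279 ≈ 0.1434 per day
Days = 1 / combined rate = 279/40
≈ 6.98 days

6.98 days


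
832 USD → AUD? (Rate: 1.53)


Amount × rate = 832 × 1.53
= 1272.96 AUD

1272.96 AUD


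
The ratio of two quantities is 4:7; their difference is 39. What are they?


Let A = 4k, B = 7k.
7k - 4k = 39
3k = 39 → k = 39/3 = 13
A = 4×13 = 52, B = 7×13 = 91
= A = 52, B = 91

A = 52, B = 91


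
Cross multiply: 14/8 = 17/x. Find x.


Cross multiply: 14 × x = 8 × 17
14x = 136
x = 136 / 14
= 9.71

9.71


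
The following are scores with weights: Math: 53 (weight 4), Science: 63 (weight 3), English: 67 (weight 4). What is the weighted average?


Numerator = 53×4 + 63×3 + 67×4
= 212 + 189 + 268
= 669
Total weight = 11
Weighted avg = 669/11
= 60.82

60.82


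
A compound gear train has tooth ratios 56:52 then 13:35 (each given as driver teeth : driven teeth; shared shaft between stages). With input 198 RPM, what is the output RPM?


Stage 1: RPM_B = RPM_A × t_A/t_B = 198 × 56/52 = 11088/52 ≈ 213.23
B and C share a shaft → RPM_C = RPM_B
Stage 2: RPM_D = RPM_C × t_C/t_D = RPM_A × (t_A×t_C)/(t_B×t_D)
Overall ratio = (56×13)/(52×35) = 728/1820
RPM_D = 198 × 728/1820 = 144144/1820
= 79.20 RPM

79.20 RPM


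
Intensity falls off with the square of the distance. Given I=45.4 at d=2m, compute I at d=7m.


I₁d₁² = I₂d₂²
I₂ = I₁ × (d₁/d₂)²
= 45.4 × (2/7)²
= 45.4 × 4/49
= 181.6/49
≈ 3.7061

3.7061


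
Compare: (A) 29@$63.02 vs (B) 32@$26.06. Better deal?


Deal A: $63.02/29 = $2.1731/unit
Deal B: $26.06/32 = $0.8144/unit
B is cheaper per unit
= Deal B

Deal B


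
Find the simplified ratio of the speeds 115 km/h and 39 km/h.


Ratio = 115:39
GCD = 1
Simplified = 115:39
Time ratio (same distance) = 39:115
Speed ratio = 115:39

115:39


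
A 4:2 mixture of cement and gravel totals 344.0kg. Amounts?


Total parts = 4 + 2 = 6
cement: 344.0 × 4/6 = 229.3kg
gravel: 344.0 × 2/6 = 114.7kg
= 229.3kg and 114.7kg

229.3kg and 114.7kg


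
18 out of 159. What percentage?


Percentage = (part / whole) × 100
= (18 / 159) × 100
≈ 11.32%

11.32%


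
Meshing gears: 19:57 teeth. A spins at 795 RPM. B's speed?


Gear ratio = 19:57 = 1:3
RPM_B = RPM_A × (teeth_A / teeth_B)
= 795 × (19/57)
= 265.0 RPM

265.0 RPM


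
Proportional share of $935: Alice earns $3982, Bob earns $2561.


Total income = 3982 + 2561 = $6543
Alice: $935 × 3982/6543 = $569.03
Bob: $935 × 2561/6543 = $365.97
= Alice: $569.03, Bob: $365.97

Alice: $569.03, Bob: $365.97


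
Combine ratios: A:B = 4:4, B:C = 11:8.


Match B: multiply A:B by 11 → 44:44
Multiply B:C by 4 → 44:32
Combined: 44:44:32
GCD = 4
= 11:11:8

11:11:8


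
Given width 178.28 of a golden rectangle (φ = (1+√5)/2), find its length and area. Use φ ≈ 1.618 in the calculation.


φ = (1 + √5) / 2 ≈ 1.618
Length = width × φ = 178.28 × 1.618 = 288.45704
≈ 288.46
Area = width × length = 178.28 × 288.45704 = 51426.1210912 ≈ 51426.12
= Length: 288.46, Area: 51426.12

Length: 288.46, Area: 51426.12


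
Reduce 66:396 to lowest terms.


GCD(66, 396) = 66
66/66 : 396/66
= 1:6

1:6


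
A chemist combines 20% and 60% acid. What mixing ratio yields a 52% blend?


Let x parts of 20% mix with y parts of 60%.
20x + 60y = 52(x + y)
20x + 60y = 52x + 52y
x(20 - 52) = y(52 - 60)
x/y = (60 - 52)/(52 - 20) = 8/32
Simplify: 1:4
= 1:4

1:4


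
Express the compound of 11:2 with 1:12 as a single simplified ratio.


Compound ratio = (11×1) : (2×12)
= 11:24
GCD = 1
= 11:24

11:24


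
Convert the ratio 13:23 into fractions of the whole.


Total parts = 13 + 23 = 36
First part: 13/36 = 13/36
Second part: 23/36 = 23/36
= 13/36 and 23/36

13/36 and 23/36


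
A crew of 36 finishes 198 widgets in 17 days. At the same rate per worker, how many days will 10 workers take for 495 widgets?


Days ∝ work / workers, so d₂ = d₁ × (m₁/m₂) × (w₂/w₁)
Workers factor (inverse): 36/10 = 3.6000
Work factor (direct): 495/198 = 2.5000
d₂ = 17 × 36/10 × 495/198 = (17 × 36 × 495) / (10 × 198) = 302940/1980
= 153.00 days

153.00 days


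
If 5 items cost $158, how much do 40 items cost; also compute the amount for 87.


Direct proportion: y/x = constant
k = 158/5 = 31.6000
y at x=40: k × 40 = 158 × 40 / 5 = 6320/5 = 1264.00
y at x=87: k × 87 = 158 × 87 / 5 = 13746/5 = 2749.20
= 1264.00 and 2749.20

1264.00 and 2749.20


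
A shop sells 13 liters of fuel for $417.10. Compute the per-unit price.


Unit rate = total / quantity
= 417.10 / 13
= $32.08 per unit

$32.08 per unit


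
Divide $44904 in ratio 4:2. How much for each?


Total parts = 4 + 2 = 6
Part 1: 44904 × 4/6 = 29936.00
Part 2: 44904 × 2/6 = 14968.00
= Part 1: $29936.00, Part 2: $14968.00

Part 1: $29936.00, Part 2: $14968.00


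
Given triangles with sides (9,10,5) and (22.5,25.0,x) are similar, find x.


Scale factor = 22.5/9 = 2.5
Missing side = 5 × 2.5
= 12.5

12.5


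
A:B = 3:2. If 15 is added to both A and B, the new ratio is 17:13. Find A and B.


Let A = 3k, B = 2k.
(3k + 15) / (2k + 15) = 17/13
Cross-multiply: 13(3k + 15) = 17(2k + 15)
39k + 195 = 34k + 255
39k - 34k = 255 - 195
5k = 60
k = 60/5 = 12
A = 3×12 = 36, B = 2×12 = 24
= A = 36, B = 24

A = 36, B = 24


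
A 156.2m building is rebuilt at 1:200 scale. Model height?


Model size = real / scale
= 156.2 / 200
= 0.7810 m

0.7810 m


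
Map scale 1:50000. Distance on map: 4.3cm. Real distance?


Real distance = map distance × scale
= 4.3cm × 50000
= 215000 cm = 2150.0 m
= 2.150 km

2.150 km


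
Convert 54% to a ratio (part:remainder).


54% means 54 parts out of 100; remainder = 46
Part : remainder = 54:46
GCD = 2
= 27:23

27:23


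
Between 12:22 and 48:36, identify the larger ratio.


12/22 = 0.5455
48/36 = 1.3333
0.5455 < 1.3333, so 12:22 is less
= 48:36

48:36


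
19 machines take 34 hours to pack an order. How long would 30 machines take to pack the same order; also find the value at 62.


Inverse proportion: x × y = constant
k = 19 × 34 = 646
At x=30: k/30 = 21.53
At x=62: k/62 = 10.42
= 21.53 and 10.42

21.53 and 10.42


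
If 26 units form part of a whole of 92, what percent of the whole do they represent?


Percentage = (part / whole) × 100
= (26 / 92) × 100
≈ 28.26%

28.26%


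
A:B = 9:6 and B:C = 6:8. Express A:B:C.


Match B: multiply A:B by 6 → 54:36
Multiply B:C by 6 → 36:48
Combined: 54:36:48
GCD = 6
= 9:6:8

9:6:8


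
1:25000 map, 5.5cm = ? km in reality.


Real distance = map distance × scale
= 5.5cm × 25000
= 137500 cm = 1375.0 m
= 1.375 km

1.375 km


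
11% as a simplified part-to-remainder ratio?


11% means 11 parts out of 100; remainder = 89
Part : remainder = 11:89
GCD = 1
= 11:89

11:89


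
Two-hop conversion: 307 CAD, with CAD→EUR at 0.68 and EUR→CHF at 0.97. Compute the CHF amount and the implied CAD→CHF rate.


Step 1: 307 CAD × 0.68 = 208.76 EUR
Step 2: 208.76 EUR × 0.97 = 202.50 CHF
Implied rate CAD→CHF = 0.68 × 0.97 = 0.6596
= 202.50 CHF; implied rate 0.6596 CHF/CAD

202.50 CHF; implied rate 0.6596 CHF/CAD


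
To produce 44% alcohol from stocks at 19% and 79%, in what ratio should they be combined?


Let x parts of 19% mix with y parts of 79%.
19x + 79y = 44(x + y)
19x + 79y = 44x + 44y
x(19 - 44) = y(44 - 79)
x/y = (79 - 44)/(44 - 19) = 35/25
Simplify: 7:5
= 7:5

7:5


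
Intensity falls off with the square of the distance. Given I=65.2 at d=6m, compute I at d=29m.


I₁d₁² = I₂d₂²
I₂ = I₁ × (d₁/d₂)²
= 65.2 × (6/29)²
= 65.2 × 36/841
= 2347.2/841
≈ 2.7910

2.7910


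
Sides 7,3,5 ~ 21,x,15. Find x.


Scale factor = 21/7 = 3
Missing side = 3 × 3
= 9.0

9.0


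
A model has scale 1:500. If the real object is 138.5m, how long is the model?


Model size = real / scale
= 138.5 / 500
= 0.2770 m

0.2770 m


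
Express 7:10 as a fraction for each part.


Total parts = 7 + 10 = 17
First part: 7/17 = 7/17
Second part: 10/17 = 10/17
= 7/17 and 10/17

7/17 and 10/17


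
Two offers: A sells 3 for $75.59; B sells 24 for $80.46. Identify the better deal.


Deal A: $75.59/3 = $25.1967/unit
Deal B: $80.46/24 = $3.3525/unit
B is cheaper per unit
= Deal B

Deal B


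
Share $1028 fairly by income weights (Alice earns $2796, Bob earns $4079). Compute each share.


Total income = 2796 + 4079 = $6875
Alice: $1028 × 2796/6875 = $418.08
Bob: $1028 × 4079/6875 = $609.92
= Alice: $418.08, Bob: $609.92

Alice: $418.08, Bob: $609.92


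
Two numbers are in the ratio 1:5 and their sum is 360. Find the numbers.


Let A = 1k, B = 5k.
1k + 5k = 360
6k = 360 → k = 360/6 = 60
A = 1×60 = 60, B = 5×60 = 300
= A = 60, B = 300

A = 60, B = 300


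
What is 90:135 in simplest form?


GCD(90, 135) = 45
90/45 : 135/45
= 2:3

2:3


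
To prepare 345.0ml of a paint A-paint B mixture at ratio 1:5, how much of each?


Total parts = 1 + 5 = 6
paint A: 345.0 × 1/6 = 57.5ml
paint B: 345.0 × 5/6 = 287.5ml
= 57.5ml and 287.5ml

57.5ml and 287.5ml


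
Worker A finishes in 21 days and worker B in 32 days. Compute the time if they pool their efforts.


Rate of A = 1/21 per day
Rate of B = 1/32 per day
Combined rate = 1/21 + 1/32 = 53/672 ≈ 0.0789 per day
Days = 1 / combined rate = 672/53
≈ 12.68 days

12.68 days


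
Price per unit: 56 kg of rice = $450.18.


Unit rate = total / quantity
= 450.18 / 56
= $8.04 per unit

$8.04 per unit


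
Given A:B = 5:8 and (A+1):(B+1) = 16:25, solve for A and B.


Let A = 5k, B = 8k.
(5k + 1) / (8k + 1) = 16/25
Cross-multiply: 25(5k + 1) = 16(8k + 1)
125k + 25 = 128k + 16
125k - 128k = 16 - 25
-3k = -9
k = -9/-3 = 3
A = 5×3 = 15, B = 8×3 = 24
= A = 15, B = 24

A = 15, B = 24


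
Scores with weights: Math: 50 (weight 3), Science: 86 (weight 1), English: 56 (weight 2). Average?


Numerator = 50×3 + 86×1 + 56×2
= 150 + 86 + 112
= 348
Total weight = 6
Weighted avg = 348/6
= 58.00

58.00


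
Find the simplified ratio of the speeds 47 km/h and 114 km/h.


Ratio = 47:114
GCD = 1
Simplified = 47:114
Time ratio (same distance) = 114:47
Speed ratio = 47:114

47:114


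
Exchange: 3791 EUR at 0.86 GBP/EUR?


Amount × rate = 3791 × 0.86
= 3260.26 GBP

3260.26 GBP


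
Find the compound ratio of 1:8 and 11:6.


Compound ratio = (1×11) : (8×6)
= 11:48
GCD = 1
= 11:48

11:48


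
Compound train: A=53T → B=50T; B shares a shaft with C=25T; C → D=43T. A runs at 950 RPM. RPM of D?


Stage 1: RPM_B = RPM_A × t_A/t_B = 950 × 53/50 = 50350/50 = 1007.00
B and C share a shaft → RPM_C = RPM_B
Stage 2: RPM_D = RPM_C × t_C/t_D = RPM_A × (t_A×t_C)/(t_B×t_D)
Overall ratio = (53×25)/(50×43) = 1325/2150
RPM_D = 950 × 1325/2150 = 1258750/2150
≈ 585.47 RPM

585.47 RPM


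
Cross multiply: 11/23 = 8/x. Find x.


Cross multiply: 11 × x = 23 × 8
11x = 184
x = 184 / 11
= 16.73

16.73


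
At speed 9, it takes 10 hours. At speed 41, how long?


Inverse proportion: x × y = constant
k = 9 × 10 = 90
y₂ = k / 41 = 90 / 41
= 2.20

2.20


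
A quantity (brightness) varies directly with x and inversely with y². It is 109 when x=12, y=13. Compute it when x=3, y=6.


z = k·x/y²
Solve for k using the known point: k = z·y²/x = 109×169/12 = 18421/12 ≈ 1535.0833
Now evaluate at x=3, y=6:
z = k × 3 / 36 = (18421 × 3) / (12 × 36) = 55263/432
≈ 127.9236

127.9236


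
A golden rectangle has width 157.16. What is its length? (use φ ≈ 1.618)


φ = (1 + √5) / 2 ≈ 1.618
Length = width × φ = 157.16 × 1.618 = 254.28488
≈ 254.28

254.28


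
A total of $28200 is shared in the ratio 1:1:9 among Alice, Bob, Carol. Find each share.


Total parts = 1 + 1 + 9 = 11
Alice: 28200 × 1/11 = 2563.64
Bob: 28200 × 1/11 = 2563.64
Carol: 28200 × 9/11 = 23072.73
= Alice: $2563.64, Bob: $2563.64, Carol: $23072.73

Alice: $2563.64, Bob: $2563.64, Carol: $23072.73


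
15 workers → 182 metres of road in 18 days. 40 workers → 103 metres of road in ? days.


Days ∝ work / workers, so d₂ = d₁ × (m₁/m₂) × (w₂/w₁)
Workers factor (inverse): 15/40 = 0.3750
Work factor (direct): 103/182 ≈ 0.5659
d₂ = 18 × 15/40 × 103/182 = (18 × 15 × 103) / (40 × 182) = 27810/7280
≈ 3.82 days

3.82 days


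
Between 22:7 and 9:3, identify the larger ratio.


22/7 = 3.1429
9/3 = 3.0000
3.1429 > 3.0000, so 22:7 is greater
= 22:7

22:7


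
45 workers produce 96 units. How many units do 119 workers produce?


Direct proportion: y/x = constant
k = 96/45 ≈ 2.1333
y₂ = k × 119 = 96 × 119 / 45 = 11424/45
≈ 253.87

253.87


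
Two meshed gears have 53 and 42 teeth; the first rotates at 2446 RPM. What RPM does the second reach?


Gear ratio = 53:42 = 53:42
RPM_B = RPM_A × (teeth_A / teeth_B)
= 2446 × (53/42)
= 3086.6 RPM

3086.6 RPM


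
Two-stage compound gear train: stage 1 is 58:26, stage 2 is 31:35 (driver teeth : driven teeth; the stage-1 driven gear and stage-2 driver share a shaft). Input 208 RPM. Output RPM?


Stage 1: RPM_B = RPM_A × t_A/t_B = 208 × 58/26 = 12064/26 = 464.00
B and C share a shaft → RPM_C = RPM_B
Stage 2: RPM_D = RPM_C × t_C/t_D = RPM_A × (t_A×t_C)/(t_B×t_D)
Overall ratio = (58×31)/(26×35) = 1798/910
RPM_D = 208 × 1798/910 = 373984/910
≈ 410.97 RPM

410.97 RPM


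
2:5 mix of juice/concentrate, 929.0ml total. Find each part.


Total parts = 2 + 5 = 7
juice: 929.0 × 2/7 = 265.4ml
concentrate: 929.0 × 5/7 = 663.6ml
= 265.4ml and 663.6ml

265.4ml and 663.6ml


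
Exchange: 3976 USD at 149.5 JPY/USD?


Amount × rate = 3976 × 149.5
= 594412.00 JPY

594412.00 JPY


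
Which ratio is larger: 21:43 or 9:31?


21/43 = 0.4884
9/31 = 0.2903
0.4884 > 0.2903, so 21:43 is greater
= 21:43

21:43


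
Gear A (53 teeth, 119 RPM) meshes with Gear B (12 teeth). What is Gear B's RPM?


Gear ratio = 53:12 = 53:12
RPM_B = RPM_A × (teeth_A / teeth_B)
= 119 × (53/12)
= 525.6 RPM

525.6 RPM


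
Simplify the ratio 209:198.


GCD(209, 198) = 11
209/11 : 198/11
= 19:18

19:18


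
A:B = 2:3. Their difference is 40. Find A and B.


Let A = 2k, B = 3k.
3k - 2k = 40
1k = 40 → k = 40/1 = 40
A = 2×40 = 80, B = 3×40 = 120
= A = 80, B = 120

A = 80, B = 120


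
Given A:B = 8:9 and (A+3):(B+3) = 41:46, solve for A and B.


Let A = 8k, B = 9k.
(8k + 3) / (9k + 3) = 41/46
Cross-multiply: 46(8k + 3) = 41(9k + 3)
368k + 138 = 369k + 123
368k - 369k = 123 - 138
-1k = -15
k = -15/-1 = 15
A = 8×15 = 120, B = 9×15 = 135
= A = 120, B = 135

A = 120, B = 135


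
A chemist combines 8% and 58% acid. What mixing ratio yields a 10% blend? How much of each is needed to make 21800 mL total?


Let x parts of 8% mix with y parts of 58%.
8x + 58y = 10(x + y)
8x + 58y = 10x + 10y
x(8 - 10) = y(10 - 58)
x/y = (58 - 10)/(10 - 8) = 48/2
Simplify: 24:1
Total parts = 25; one part = 21800/25 = 872.00 mL
8% solution: 24×872.00 = 20928.00 mL
58% solution: 1×872.00 = 872.00 mL
= ratio 24:1; 20928.00 mL and 872.00 mL

ratio 24:1; 20928.00 mL and 872.00 mL


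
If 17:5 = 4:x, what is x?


Cross multiply: 17 × x = 5 × 4
17x = 20
x = 20 / 17
= 1.18

1.18


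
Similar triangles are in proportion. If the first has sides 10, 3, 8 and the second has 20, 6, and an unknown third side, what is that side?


Scale factor = 20/10 = 2
Missing side = 8 × 2
= 16.0

16.0


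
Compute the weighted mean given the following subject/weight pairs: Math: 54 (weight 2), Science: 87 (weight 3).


Numerator = 54×2 + 87×3
= 108 + 261
= 369
Total weight = 5
Weighted avg = 369/5
= 73.80

73.80


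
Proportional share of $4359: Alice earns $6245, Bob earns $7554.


Total income = 6245 + 7554 = $13799
Alice: $4359 × 6245/13799 = $1972.75
Bob: $4359 × 7554/13799 = $2386.25
= Alice: $1972.75, Bob: $2386.25

Alice: $1972.75, Bob: $2386.25


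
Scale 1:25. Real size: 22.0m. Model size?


Model size = real / scale
= 22.0 / 25
= 0.8800 m

0.8800 m


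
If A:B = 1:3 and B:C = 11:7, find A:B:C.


Match B: multiply A:B by 11 → 11:33
Multiply B:C by 3 → 33:21
Combined: 11:33:21
GCD = 1
= 11:33:21

11:33:21


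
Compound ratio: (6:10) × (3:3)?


Compound ratio = (6×3) : (10×3)
= 18:30
GCD = 6
= 3:5

3:5


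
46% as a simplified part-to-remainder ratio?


46% means 46 parts out of 100; remainder = 54
Part : remainder = 46:54
GCD = 2
= 23:27

23:27


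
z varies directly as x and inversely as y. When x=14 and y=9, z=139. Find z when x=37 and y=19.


z = k·x/y
Solve for k using the known point: k = z·y/x = 139×9/14 = 1251/14 ≈ 89.3571
Now evaluate at x=37, y=19:
z = k × 37 / 19 = (1251 × 37) / (14 × 19) = 46287/266
≈ 174.0113

174.0113


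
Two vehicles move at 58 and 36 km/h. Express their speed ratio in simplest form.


Ratio = 58:36
GCD = 2
Simplified = 29:18
Time ratio (same distance) = 18:29
Speed ratio = 29:18

29:18


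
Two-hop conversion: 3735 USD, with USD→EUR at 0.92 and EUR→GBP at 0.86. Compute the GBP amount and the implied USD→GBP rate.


Step 1: 3735 USD × 0.92 = 3436.20 EUR
Step 2: 3436.20 EUR × 0.86 = 2955.13 GBP
Implied rate USD→GBP = 0.92 × 0.86 = 0.7912
= 2955.13 GBP; implied rate 0.7912 GBP/USD

2955.13 GBP; implied rate 0.7912 GBP/USD


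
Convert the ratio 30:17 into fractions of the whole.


Total parts = 30 + 17 = 47
First part: 30/47 = 30/47
Second part: 17/47 = 17/47
= 30/47 and 17/47

30/47 and 17/47


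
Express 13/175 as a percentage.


Percentage = (part / whole) × 100
= (13 / 175) × 100
≈ 7.43%

7.43%


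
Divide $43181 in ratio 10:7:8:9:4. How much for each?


Total parts = 10 + 7 + 8 + 9 + 4 = 38
Part 1: 43181 × 10/38 = 11363.42
Part 2: 43181 × 7/38 = 7954.39
Part 3: 43181 × 8/38 = 9090.74
Part 4: 43181 × 9/38 = 10227.08
Part 5: 43181 × 4/38 = 4545.37
= Part 1: $11363.42, Part 2: $7954.39, Part 3: $9090.74, Part 4: $10227.08, Part 5: $4545.37

Part 1: $11363.42, Part 2: $7954.39, Part 3: $9090.74, Part 4: $10227.08, Part 5: $4545.37


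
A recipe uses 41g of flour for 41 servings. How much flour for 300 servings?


Direct proportion: y/x = constant
k = 41/41 = 1.0000
y₂ = k × 300 = 41 × 300 / 41 = 12300/41
= 300.00

300.00


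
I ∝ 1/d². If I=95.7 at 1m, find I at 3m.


I₁d₁² = I₂d₂²
I₂ = I₁ × (d₁/d₂)²
= 95.7 × (1/3)²
= 95.7 × 1/9
= 95.7/9
≈ 10.6333

10.6333


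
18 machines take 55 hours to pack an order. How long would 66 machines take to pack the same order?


Inverse proportion: x × y = constant
k = 18 × 55 = 990
y₂ = k / 66 = 990 / 66
= 15.00

15.00


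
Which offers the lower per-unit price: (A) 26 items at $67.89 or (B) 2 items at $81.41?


Deal A: $67.89/26 = $2.6112/unit
Deal B: $81.41/2 = $40.7050/unit
A is cheaper per unit
= Deal A

Deal A


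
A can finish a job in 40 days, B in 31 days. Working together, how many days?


Rate of A = 1/40 per day
Rate of B = 1/31 per day
Combined rate = 1/40 + 1/31 = 71/1240 ≈ 0.0573 per day
Days = 1 / combined rate = 1240/71
≈ 17.46 days

17.46 days


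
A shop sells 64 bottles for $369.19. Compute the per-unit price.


Unit rate = total / quantity
= 369.19 / 64
= $5.77 per unit

$5.77 per unit


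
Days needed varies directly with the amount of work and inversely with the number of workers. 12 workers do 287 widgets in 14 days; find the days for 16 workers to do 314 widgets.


Days ∝ work / workers, so d₂ = d₁ × (m₁/m₂) × (w₂/w₁)
Workers factor (inverse): 12/16 = 0.7500
Work factor (direct): 314/287 ≈ 1.0941
d₂ = 14 × 12/16 × 314/287 = (14 × 12 × 314) / (16 × 287) = 52752/4592
≈ 11.49 days

11.49 days


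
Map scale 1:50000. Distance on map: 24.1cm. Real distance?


Real distance = map distance × scale
= 24.1cm × 50000
= 1205000 cm = 12050.0 m
= 12.050 km

12.050 km


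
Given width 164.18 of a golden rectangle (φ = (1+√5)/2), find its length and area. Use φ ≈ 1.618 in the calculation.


φ = (1 + √5) / 2 ≈ 1.618
Length = width × φ = 164.18 × 1.618 = 265.64324
≈ 265.64
Area = width × length = 164.18 × 265.64324 = 43613.3071432 ≈ 43613.31
= Length: 265.64, Area: 43613.31

Length: 265.64, Area: 43613.31


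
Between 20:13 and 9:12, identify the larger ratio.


20/13 = 1.5385
9/12 = 0.7500
1.5385 > 0.7500, so 20:13 is greater
= 20:13

20:13


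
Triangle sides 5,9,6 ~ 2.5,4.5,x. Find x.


Scale factor = 2.5/5 = 0.5
Missing side = 6 × 0.5
= 3.0

3.0


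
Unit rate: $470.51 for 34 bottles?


Unit rate = total / quantity
= 470.51 / 34
= $13.84 per unit

$13.84 per unit


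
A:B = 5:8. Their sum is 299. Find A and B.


Let A = 5k, B = 8k.
5k + 8k = 299
13k = 299 → k = 299/13 = 23
A = 5×23 = 115, B = 8×23 = 184
= A = 115, B = 184

A = 115, B = 184


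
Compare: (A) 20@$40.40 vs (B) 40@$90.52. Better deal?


Deal A: $40.40/20 = $2.0200/unit
Deal B: $90.52/40 = $2.2630/unit
A is cheaper per unit
= Deal A

Deal A


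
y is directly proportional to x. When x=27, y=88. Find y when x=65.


Direct proportion: y/x = constant
k = 88/27 ≈ 3.2593
y₂ = k × 65 = 88 × 65 / 27 = 5720/27
≈ 211.85

211.85


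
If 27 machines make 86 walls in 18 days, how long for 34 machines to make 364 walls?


Days ∝ work / workers, so d₂ = d₁ × (m₁/m₂) × (w₂/w₁)
Workers factor (inverse): 27/34 ≈ 0.7941
Work factor (direct): 364/86 ≈ 4.2326
d₂ = 18 × 27/34 × 364/86 = (18 × 27 × 364) / (34 × 86) = 176904/2924
≈ 60.50 days

60.50 days


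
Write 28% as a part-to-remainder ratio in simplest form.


28% means 28 parts out of 100; remainder = 72
Part : remainder = 28:72
GCD = 4
= 7:18

7:18


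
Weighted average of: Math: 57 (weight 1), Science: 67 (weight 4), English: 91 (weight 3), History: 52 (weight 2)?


Numerator = 57×1 + 67×4 + 91×3 + 52×2
= 57 + 268 + 273 + 104
= 702
Total weight = 10
Weighted avg = 702/10
= 70.20

70.20


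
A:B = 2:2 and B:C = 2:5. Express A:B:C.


Match B: multiply A:B by 2 → 4:4
Multiply B:C by 2 → 4:10
Combined: 4:4:10
GCD = 2
= 2:2:5

2:2:5


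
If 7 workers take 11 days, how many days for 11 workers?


Inverse proportion: x × y = constant
k = 7 × 11 = 77
y₂ = k / 11 = 77 / 11
= 7.00

7.00


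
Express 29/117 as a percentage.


Percentage = (part / whole) × 100
= (29 / 117) × 100
≈ 24.79%

24.79%


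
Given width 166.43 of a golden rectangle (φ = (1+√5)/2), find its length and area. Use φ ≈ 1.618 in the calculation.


φ = (1 + √5) / 2 ≈ 1.618
Length = width × φ = 166.43 × 1.618 = 269.28374
≈ 269.28
Area = width × length = 166.43 × 269.28374 = 44816.8928482 ≈ 44816.89
= Length: 269.28, Area: 44816.89

Length: 269.28, Area: 44816.89


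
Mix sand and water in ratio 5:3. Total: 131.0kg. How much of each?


Total parts = 5 + 3 = 8
sand: 131.0 × 5/8 = 81.9kg
water: 131.0 × 3/8 = 49.1kg
= 81.9kg and 49.1kg

81.9kg and 49.1kg


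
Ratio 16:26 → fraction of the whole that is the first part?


Total parts = 16 + 26 = 42
First part: 16/42 = 8/21
= 8/21

8/21


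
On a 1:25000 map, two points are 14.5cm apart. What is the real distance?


Real distance = map distance × scale
= 14.5cm × 25000
= 362500 cm = 3625.0 m
= 3.625 km

3.625 km


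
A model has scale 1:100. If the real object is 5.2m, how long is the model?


Model size = real / scale
= 5.2 / 100
= 0.0520 m

0.0520 m


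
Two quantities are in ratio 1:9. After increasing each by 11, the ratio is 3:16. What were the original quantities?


Let A = 1k, B = 9k.
(1k + 11) / (9k + 11) = 3/16
Cross-multiply: 16(1k + 11) = 3(9k + 11)
16k + 176 = 27k + 33
16k - 27k = 33 - 176
-11k = -143
k = -143/-11 = 13
A = 1×13 = 13, B = 9×13 = 117
= A = 13, B = 117

A = 13, B = 117


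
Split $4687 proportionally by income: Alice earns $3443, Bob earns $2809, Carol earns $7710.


Total income = 3443 + 2809 + 7710 = $13962
Alice: $4687 × 3443/13962 = $1155.80
Bob: $4687 × 2809/13962 = $942.97
Carol: $4687 × 7710/13962 = $2588.22
= Alice: $1155.80, Bob: $942.97, Carol: $2588.22

Alice: $1155.80, Bob: $942.97, Carol: $2588.22


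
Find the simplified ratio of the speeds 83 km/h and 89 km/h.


Ratio = 83:89
GCD = 1
Simplified = 83:89
Time ratio (same distance) = 89:83
Speed ratio = 83:89

83:89


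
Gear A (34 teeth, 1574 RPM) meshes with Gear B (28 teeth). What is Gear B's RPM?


Gear ratio = 34:28 = 17:14
RPM_B = RPM_A × (teeth_A / teeth_B)
= 1574 × (34/28)
= 1911.3 RPM

1911.3 RPM


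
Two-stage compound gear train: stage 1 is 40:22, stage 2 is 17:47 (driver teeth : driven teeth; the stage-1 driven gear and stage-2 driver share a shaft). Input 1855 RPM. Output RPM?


Stage 1: RPM_B = RPM_A × t_A/t_B = 1855 × 40/22 = 74200/22 ≈ 3372.73
B and C share a shaft → RPM_C = RPM_B
Stage 2: RPM_D = RPM_C × t_C/t_D = RPM_A × (t_A×t_C)/(t_B×t_D)
Overall ratio = (40×17)/(22×47) = 680/1034
RPM_D = 1855 × 680/1034 = 1261400/1034
≈ 1219.92 RPM

1219.92 RPM


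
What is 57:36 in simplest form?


GCD(57, 36) = 3
57/3 : 36/3
= 19:12

19:12


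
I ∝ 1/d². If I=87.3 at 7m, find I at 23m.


I₁d₁² = I₂d₂²
I₂ = I₁ × (d₁/d₂)²
= 87.3 × (7/23)²
= 87.3 × 49/529
= 4277.7/529
≈ 8.0864

8.0864


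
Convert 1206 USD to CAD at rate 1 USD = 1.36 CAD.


Amount × rate = 1206 × 1.36
= 1640.16 CAD

1640.16 CAD


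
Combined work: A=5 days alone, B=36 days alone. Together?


Rate of A = 1/5 per day
Rate of B = 1/36 per day
Combined rate = 1/5 + 1/36 = 41/180 ≈ 0.2278 per day
Days = 1 / combined rate = 180/41
≈ 4.39 days

4.39 days


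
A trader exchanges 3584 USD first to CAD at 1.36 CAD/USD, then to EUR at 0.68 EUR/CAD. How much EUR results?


Step 1: 3584 USD × 1.36 = 4874.24 CAD
Step 2: 4874.24 CAD × 0.68 = 3314.48 EUR
Implied rate USD→EUR = 1.36 × 0.68 = 0.9248
= 3314.48 EUR

3314.48 EUR


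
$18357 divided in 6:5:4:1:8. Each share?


Total parts = 6 + 5 + 4 + 1 + 8 = 24
Part 1: 18357 × 6/24 = 4589.25
Part 2: 18357 × 5/24 = 3824.38
Part 3: 18357 × 4/24 = 3059.50
Part 4: 18357 × 1/24 = 764.88
Part 5: 18357 × 8/24 = 6119.00
= Part 1: $4589.25, Part 2: $3824.38, Part 3: $3059.50, Part 4: $764.88, Part 5: $6119.00

Part 1: $4589.25, Part 2: $3824.38, Part 3: $3059.50, Part 4: $764.88, Part 5: $6119.00


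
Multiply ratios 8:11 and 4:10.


Compound ratio = (8×4) : (11×10)
= 32:110
GCD = 2
= 16:55

16:55


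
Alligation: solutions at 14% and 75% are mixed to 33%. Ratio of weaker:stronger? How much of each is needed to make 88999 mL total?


Let x parts of 14% mix with y parts of 75%.
14x + 75y = 33(x + y)
14x + 75y = 33x + 33y
x(14 - 33) = y(33 - 75)
x/y = (75 - 33)/(33 - 14) = 42/19
Simplify: 42:19
Total parts = 61; one part = 88999/61 = 1459.00 mL
14% solution: 42×1459.00 = 61278.00 mL
75% solution: 19×1459.00 = 27721.00 mL
= ratio 42:19; 61278.00 mL and 27721.00 mL

ratio 42:19; 61278.00 mL and 27721.00 mL


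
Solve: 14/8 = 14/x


Cross multiply: 14 × x = 8 × 14
14x = 112
x = 112 / 14
= 8.00

8.00


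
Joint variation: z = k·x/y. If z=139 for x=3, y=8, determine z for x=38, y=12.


z = k·x/y
Solve for k using the known point: k = z·y/x = 139×8/3 = 1112/3 ≈ 370.6667
Now evaluate at x=38, y=12:
z = k × 38 / 12 = (1112 × 38) / (3 × 12) = 42256/36
≈ 1173.7778

1173.7778


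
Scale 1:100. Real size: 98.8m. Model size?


Model size = real / scale
= 98.8 / 100
= 0.9880 m

0.9880 m


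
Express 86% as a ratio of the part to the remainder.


86% means 86 parts out of 100; remainder = 14
Part : remainder = 86:14
GCD = 2
= 43:7

43:7


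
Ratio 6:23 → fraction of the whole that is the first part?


Total parts = 6 + 23 = 29
First part: 6/29 = 6/29
= 6/29

6/29


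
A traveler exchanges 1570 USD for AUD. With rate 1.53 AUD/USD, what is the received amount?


Amount × rate = 1570 × 1.53
= 2402.10 AUD

2402.10 AUD


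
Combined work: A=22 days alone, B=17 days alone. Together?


Rate of A = 1/22 per day
Rate of B = 1/17 per day
Combined rate = 1/22 + 1/17 = 39/374 ≈ 0.1043 per day
Days = 1 / combined rate = 374/39
≈ 9.59 days

9.59 days


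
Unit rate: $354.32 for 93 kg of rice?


Unit rate = total / quantity
= 354.32 / 93
= $3.81 per unit

$3.81 per unit


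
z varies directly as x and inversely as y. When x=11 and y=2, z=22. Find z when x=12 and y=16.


z = k·x/y
Solve for k using the known point: k = z·y/x = 22×2/11 = 44/11 = 4.0000
Now evaluate at x=12, y=16:
z = k × 12 / 16 = (44 × 12) / (11 × 16) = 528/176
= 3.0000

3.0000


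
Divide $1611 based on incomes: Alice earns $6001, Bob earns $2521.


Total income = 6001 + 2521 = $8522
Alice: $1611 × 6001/8522 = $1134.43
Bob: $1611 × 2521/8522 = $476.57
= Alice: $1134.43, Bob: $476.57

Alice: $1134.43, Bob: $476.57


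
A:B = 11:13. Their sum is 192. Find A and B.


Let A = 11k, B = 13k.
11k + 13k = 192
24k = 192 → k = 192/24 = 8
A = 11×8 = 88, B = 13×8 = 104
= A = 88, B = 104

A = 88, B = 104


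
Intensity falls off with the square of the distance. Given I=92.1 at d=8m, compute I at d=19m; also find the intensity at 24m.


I₁d₁² = I₂d₂²
I at 19m = 92.1 × (8/19)² = 92.1 × 64/361 = 5894.4/361 ≈ 16.3280
I at 24m = 92.1 × (8/24)² = 92.1 × 64/576 = 5894.4/576 ≈ 10.2333
= 16.3280 and 10.2333

16.3280 and 10.2333


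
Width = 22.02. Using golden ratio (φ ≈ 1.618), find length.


φ = (1 + √5) / 2 ≈ 1.618
Length = width × φ = 22.02 × 1.618 = 35.62836
≈ 35.63

35.63


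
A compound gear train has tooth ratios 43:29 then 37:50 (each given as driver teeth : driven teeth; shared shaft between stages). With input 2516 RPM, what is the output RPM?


Stage 1: RPM_B = RPM_A × t_A/t_B = 2516 × 43/29 = 108188/29 ≈ 3730.62
B and C share a shaft → RPM_C = RPM_B
Stage 2: RPM_D = RPM_C × t_C/t_D = RPM_A × (t_A×t_C)/(t_B×t_D)
Overall ratio = (43×37)/(29×50) = 1591/1450
RPM_D = 2516 × 1591/1450 = 4002956/1450
≈ 2760.66 RPM

2760.66 RPM


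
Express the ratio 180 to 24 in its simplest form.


GCD(180, 24) = 12
180/12 : 24/12
= 15:2

15:2


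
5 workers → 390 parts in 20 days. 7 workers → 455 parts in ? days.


Days ∝ work / workers, so d₂ = d₁ × (m₁/m₂) × (w₂/w₁)
Workers factor (inverse): 5/7 ≈ 0.7143
Work factor (direct): 455/390 ≈ 1.1667
d₂ = 20 × 5/7 × 455/390 = (20 × 5 × 455) / (7 × 390) = 45500/2730
≈ 16.67 days

16.67 days


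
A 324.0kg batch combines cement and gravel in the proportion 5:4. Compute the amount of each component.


Total parts = 5 + 4 = 9
cement: 324.0 × 5/9 = 180.0kg
gravel: 324.0 × 4/9 = 144.0kg
= 180.0kg and 144.0kg

180.0kg and 144.0kg


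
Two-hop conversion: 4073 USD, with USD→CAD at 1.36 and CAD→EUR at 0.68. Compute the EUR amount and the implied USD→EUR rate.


Step 1: 4073 USD × 1.36 = 5539.28 CAD
Step 2: 5539.28 CAD × 0.68 = 3766.71 EUR
Implied rate USD→EUR = 1.36 × 0.68 = 0.9248
= 3766.71 EUR; implied rate 0.9248 EUR/USD

3766.71 EUR; implied rate 0.9248 EUR/USD


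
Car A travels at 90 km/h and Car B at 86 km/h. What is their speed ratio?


Ratio = 90:86
GCD = 2
Simplified = 45:43
Time ratio (same distance) = 43:45
Speed ratio = 45:43

45:43


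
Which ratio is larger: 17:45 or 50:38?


17/45 = 0.3778
50/38 = 1.3158
0.3778 < 1.3158, so 17:45 is less
= 50:38

50:38


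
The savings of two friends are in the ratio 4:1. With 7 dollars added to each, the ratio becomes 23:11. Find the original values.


Let A = 4k, B = 1k.
(4k + 7) / (1k + 7) = 23/11
Cross-multiply: 11(4k + 7) = 23(1k + 7)
44k + 77 = 23k + 161
44k - 23k = 161 - 77
21k = 84
k = 84/21 = 4
A = 4×4 = 16, B = 1×4 = 4
= A = 16, B = 4

A = 16, B = 4


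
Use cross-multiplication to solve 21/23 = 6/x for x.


Cross multiply: 21 × x = 23 × 6
21x = 138
x = 138 / 21
= 6.57

6.57


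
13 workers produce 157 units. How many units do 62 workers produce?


Direct proportion: y/x = constant
k = 157/13 ≈ 12.0769
y₂ = k × 62 = 157 × 62 / 13 = 9734/13
≈ 748.77

748.77


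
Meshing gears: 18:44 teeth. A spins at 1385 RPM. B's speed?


Gear ratio = 18:44 = 9:22
RPM_B = RPM_A × (teeth_A / teeth_B)
= 1385 × (18/44)
= 566.6 RPM

566.6 RPM


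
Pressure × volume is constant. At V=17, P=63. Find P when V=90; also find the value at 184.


Inverse proportion: x × y = constant
k = 17 × 63 = 1071
At x=90: k/90 = 11.90
At x=184: k/184 = 5.82
= 11.90 and 5.82

11.90 and 5.82


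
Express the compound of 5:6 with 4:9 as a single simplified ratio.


Compound ratio = (5×4) : (6×9)
= 20:54
GCD = 2
= 10:27

10:27


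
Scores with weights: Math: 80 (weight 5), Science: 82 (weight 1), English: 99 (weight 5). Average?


Numerator = 80×5 + 82×1 + 99×5
= 400 + 82 + 495
= 977
Total weight = 11
Weighted avg = 977/11
= 88.82

88.82


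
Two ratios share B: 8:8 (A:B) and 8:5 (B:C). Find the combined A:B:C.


Match B: multiply A:B by 8 → 64:64
Multiply B:C by 8 → 64:40
Combined: 64:64:40
GCD = 8
= 8:8:5

8:8:5


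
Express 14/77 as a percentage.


Percentage = (part / whole) × 100
= (14 / 77) × 100
≈ 18.18%

18.18%


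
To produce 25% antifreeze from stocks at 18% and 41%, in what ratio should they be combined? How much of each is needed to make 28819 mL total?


Let x parts of 18% mix with y parts of 41%.
18x + 41y = 25(x + y)
18x + 41y = 25x + 25y
x(18 - 25) = y(25 - 41)
x/y = (41 - 25)/(25 - 18) = 16/7
Simplify: 16:7
Total parts = 23; one part = 28819/23 = 1253.00 mL
18% solution: 16×1253.00 = 20048.00 mL
41% solution: 7×1253.00 = 8771.00 mL
= ratio 16:7; 20048.00 mL and 8771.00 mL

ratio 16:7; 20048.00 mL and 8771.00 mL


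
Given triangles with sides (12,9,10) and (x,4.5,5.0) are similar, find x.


Scale factor = 4.5/9 = 0.5
Missing side = 12 × 0.5
= 6.0

6.0


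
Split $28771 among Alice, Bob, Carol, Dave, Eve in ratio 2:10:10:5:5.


Total parts = 2 + 10 + 10 + 5 + 5 = 32
Alice: 28771 × 2/32 = 1798.19
Bob: 28771 × 10/32 = 8990.94
Carol: 28771 × 10/32 = 8990.94
Dave: 28771 × 5/32 = 4495.47
Eve: 28771 × 5/32 = 4495.47
= Alice: $1798.19, Bob: $8990.94, Carol: $8990.94, Dave: $4495.47, Eve: $4495.47

Alice: $1798.19, Bob: $8990.94, Carol: $8990.94, Dave: $4495.47, Eve: $4495.47


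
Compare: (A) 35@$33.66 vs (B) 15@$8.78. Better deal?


Deal A: $33.66/35 = $0.9617/unit
Deal B: $8.78/15 = $0.5853/unit
B is cheaper per unit
= Deal B

Deal B


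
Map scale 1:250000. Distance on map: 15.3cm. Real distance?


Real distance = map distance × scale
= 15.3cm × 250000
= 3825000 cm = 38250.0 m
= 38.250 km

38.250 km


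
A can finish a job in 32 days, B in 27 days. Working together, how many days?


Rate of A = 1/32 per day
Rate of B = 1/27 per day
Combined rate = 1/32 + 1/27 = 59/864 ≈ 0.0683 per day
Days = 1 / combined rate = 864/59
≈ 14.64 days

14.64 days


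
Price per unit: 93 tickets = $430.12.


Unit rate = total / quantity
= 430.12 / 93
= $4.62 per unit

$4.62 per unit


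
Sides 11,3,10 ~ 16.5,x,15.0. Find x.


Scale factor = 16.5/11 = 1.5
Missing side = 3 × 1.5
= 4.5

4.5


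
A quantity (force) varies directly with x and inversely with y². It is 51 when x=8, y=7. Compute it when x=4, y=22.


z = k·x/y²
Solve for k using the known point: k = z·y²/x = 51×49/8 = 2499/8 = 312.3750
Now evaluate at x=4, y=22:
z = k × 4 / 484 = (2499 × 4) / (8 × 484) = 9996/3872
≈ 2.5816

2.5816
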